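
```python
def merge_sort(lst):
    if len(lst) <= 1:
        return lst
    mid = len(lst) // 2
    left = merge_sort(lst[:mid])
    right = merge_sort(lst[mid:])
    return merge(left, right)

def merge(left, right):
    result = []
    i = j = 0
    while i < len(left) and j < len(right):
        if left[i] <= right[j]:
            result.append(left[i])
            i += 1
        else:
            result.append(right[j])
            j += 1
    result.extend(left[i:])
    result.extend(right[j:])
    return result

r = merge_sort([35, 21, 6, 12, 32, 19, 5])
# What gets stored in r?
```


merge_sort([35, 21, 6, 12, 32, 19, 5])
Split into [35, 21, 6] and [12, 32, 19, 5]
Left sorted: [6, 21, 35]
Right sorted: [5, 12, 19, 32]
Merge [6, 21, 35] and [5, 12, 19, 32]
= [5, 6, 12, 19, 21, 32, 35]


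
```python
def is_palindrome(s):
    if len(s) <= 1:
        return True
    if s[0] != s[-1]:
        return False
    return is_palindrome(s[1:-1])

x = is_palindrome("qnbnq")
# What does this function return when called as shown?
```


is_palindrome("qnbnq")
"qnbnq": s[0]='q' == s[-1]='q' -> is_palindrome("nbn")
"nbn": s[0]='n' == s[-1]='n' -> is_palindrome("b")
"b": len <= 1 -> True
= True


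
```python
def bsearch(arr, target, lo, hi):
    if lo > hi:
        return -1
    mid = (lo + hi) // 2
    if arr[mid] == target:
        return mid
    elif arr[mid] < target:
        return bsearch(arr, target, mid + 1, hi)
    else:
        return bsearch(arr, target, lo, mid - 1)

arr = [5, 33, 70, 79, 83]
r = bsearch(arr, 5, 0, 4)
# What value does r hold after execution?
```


bsearch(arr, 5, 0, 4)
lo=0, hi=4, mid=2, arr[mid]=70
70 > 5, search left half
lo=0, hi=1, mid=0, arr[mid]=5
arr[0] == 5, found at index 0
= 0


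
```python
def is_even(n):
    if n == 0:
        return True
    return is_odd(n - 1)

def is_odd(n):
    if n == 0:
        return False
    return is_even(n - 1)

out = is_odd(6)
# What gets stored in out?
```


is_odd(6)
= is_even(5)
= is_odd(4)
= is_even(3)
= is_odd(2)
= is_even(1)
= is_odd(0)
n == 0: return False
= False


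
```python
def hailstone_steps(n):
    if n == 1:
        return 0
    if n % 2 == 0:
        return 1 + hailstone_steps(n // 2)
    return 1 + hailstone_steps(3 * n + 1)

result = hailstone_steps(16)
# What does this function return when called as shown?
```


hailstone_steps(16)
16 is even -> hailstone_steps(8)
8 is even -> hailstone_steps(4)
4 is even -> hailstone_steps(2)
2 is even -> hailstone_steps(1)
Reached 1 after 4 steps
= 4


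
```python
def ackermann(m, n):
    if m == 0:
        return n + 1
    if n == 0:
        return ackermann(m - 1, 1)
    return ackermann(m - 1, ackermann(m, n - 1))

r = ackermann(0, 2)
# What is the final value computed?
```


ackermann(0, 2)
m == 0: return 2 + 1 = 3
= 3


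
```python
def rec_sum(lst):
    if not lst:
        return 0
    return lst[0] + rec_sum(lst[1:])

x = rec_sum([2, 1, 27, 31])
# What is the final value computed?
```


rec_sum([2, 1, 27, 31])
= 2 + rec_sum([1, 27, 31])
= 2 + 1 + rec_sum([27, 31])
= 2 + 1 + 27 + rec_sum([31])
= 2 + 1 + 27 + 31 + rec_sum([])
= 2 + 1 + 27 + 31 + 0
= 61


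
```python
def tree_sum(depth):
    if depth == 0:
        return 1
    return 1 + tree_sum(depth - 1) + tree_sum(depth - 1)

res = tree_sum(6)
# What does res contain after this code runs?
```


tree_sum(6)
= 1 + tree_sum(5) + tree_sum(5)
= 1 + 2 * tree_sum(5)
tree_sum(k) = 2^(k+1) - 1
tree_sum(0) = 1
tree_sum(1) = 3
tree_sum(2) = 7
tree_sum(3) = 15
tree_sum(4) = 31
tree_sum(6) = 2^7 - 1 = 127


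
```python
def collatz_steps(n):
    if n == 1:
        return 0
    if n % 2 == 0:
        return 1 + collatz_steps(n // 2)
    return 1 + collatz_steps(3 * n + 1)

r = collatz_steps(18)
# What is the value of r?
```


collatz_steps(18)
18 is even -> collatz_steps(9)
9 is odd -> 3*9+1 = 28 -> collatz_steps(28)
28 is even -> collatz_steps(14)
14 is even -> collatz_steps(7)
7 is odd -> 3*7+1 = 22 -> collatz_steps(22)
22 is even -> collatz_steps(11)
11 is odd -> 3*11+1 = 34 -> collatz_steps(34)
34 is even -> collatz_steps(17)
17 is odd -> 3*17+1 = 52 -> collatz_steps(52)
52 is even -> collatz_steps(26)
26 is even -> collatz_steps(13)
13 is odd -> 3*13+1 = 40 -> collatz_steps(40)
40 is even -> collatz_steps(20)
20 is even -> collatz_steps(10)
10 is even -> collatz_steps(5)
5 is odd -> 3*5+1 = 16 -> collatz_steps(16)
16 is even -> collatz_steps(8)
8 is even -> collatz_steps(4)
4 is even -> collatz_steps(2)
2 is even -> collatz_steps(1)
Reached 1 after 20 steps
= 20


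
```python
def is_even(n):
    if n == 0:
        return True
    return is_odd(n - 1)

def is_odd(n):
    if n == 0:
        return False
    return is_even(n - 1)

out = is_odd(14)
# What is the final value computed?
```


is_odd(14)
= is_even(13)
= is_odd(12)
= is_even(11)
= is_odd(10)
= is_even(9)
= is_odd(8)
= is_even(7)
= is_odd(6)
= is_even(5)
= is_odd(4)
= is_even(3)
= is_odd(2)
= is_even(1)
= is_odd(0)
n == 0: return False
= False


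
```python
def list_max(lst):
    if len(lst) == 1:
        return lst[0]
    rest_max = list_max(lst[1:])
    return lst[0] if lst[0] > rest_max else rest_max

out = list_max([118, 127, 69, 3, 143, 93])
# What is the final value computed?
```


list_max([118, 127, 69, 3, 143, 93])
= compare 118 with list_max([127, 69, 3, 143, 93])
= compare 127 with list_max([69, 3, 143, 93])
= compare 69 with list_max([3, 143, 93])
= compare 3 with list_max([143, 93])
= compare 143 with list_max([93])
Base: list_max([93]) = 93
compare 143 with 93: max = 143
compare 3 with 143: max = 143
compare 69 with 143: max = 143
compare 127 with 143: max = 143
compare 118 with 143: max = 143
= 143


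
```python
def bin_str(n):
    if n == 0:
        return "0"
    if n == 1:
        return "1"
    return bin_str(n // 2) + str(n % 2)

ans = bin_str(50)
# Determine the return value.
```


bin_str(50)
= bin_str(25) + "0"
= bin_str(12) + "1" + "0"
= bin_str(6) + "0" + "1" + "0"
= bin_str(3) + "0" + "0" + "1" + "0"
= bin_str(1) + "1" + "0" + "0" + "1" + "0"
= "1" + "1" + "0" + "0" + "1" + "0"
= "110010"


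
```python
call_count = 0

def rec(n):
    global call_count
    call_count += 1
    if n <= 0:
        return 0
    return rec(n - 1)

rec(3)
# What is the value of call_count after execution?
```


rec(3) calls rec(2) calls ... calls rec(0)
Total calls: 3 + 1 (for base case) = 4


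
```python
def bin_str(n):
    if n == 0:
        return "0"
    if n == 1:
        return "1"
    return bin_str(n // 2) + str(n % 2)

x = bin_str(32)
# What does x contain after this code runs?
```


bin_str(32)
= bin_str(16) + "0"
= bin_str(8) + "0" + "0"
= bin_str(4) + "0" + "0" + "0"
= bin_str(2) + "0" + "0" + "0" + "0"
= bin_str(1) + "0" + "0" + "0" + "0" + "0"
= "1" + "0" + "0" + "0" + "0" + "0"
= "100000"


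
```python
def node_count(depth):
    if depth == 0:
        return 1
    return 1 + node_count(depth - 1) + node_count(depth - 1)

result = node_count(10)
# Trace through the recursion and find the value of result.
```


node_count(10)
= 1 + node_count(9) + node_count(9)
= 1 + 2 * node_count(9)
node_count(k) = 2^(k+1) - 1
node_count(0) = 1
node_count(1) = 3
node_count(2) = 7
node_count(3) = 15
node_count(4) = 31
node_count(10) = 2^11 - 1 = 2047


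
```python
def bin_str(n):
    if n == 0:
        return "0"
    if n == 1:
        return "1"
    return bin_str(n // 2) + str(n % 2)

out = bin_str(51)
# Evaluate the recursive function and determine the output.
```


bin_str(51)
= bin_str(25) + "1"
= bin_str(12) + "1" + "1"
= bin_str(6) + "0" + "1" + "1"
= bin_str(3) + "0" + "0" + "1" + "1"
= bin_str(1) + "1" + "0" + "0" + "1" + "1"
= "1" + "1" + "0" + "0" + "1" + "1"
= "110011"


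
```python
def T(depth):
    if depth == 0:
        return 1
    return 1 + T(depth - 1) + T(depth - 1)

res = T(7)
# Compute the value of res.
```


T(7)
= 1 + T(6) + T(6)
= 1 + 2 * T(6)
T(k) = 2^(k+1) - 1
T(0) = 1
T(1) = 3
T(2) = 7
T(3) = 15
T(4) = 31
T(7) = 2^8 - 1 = 255


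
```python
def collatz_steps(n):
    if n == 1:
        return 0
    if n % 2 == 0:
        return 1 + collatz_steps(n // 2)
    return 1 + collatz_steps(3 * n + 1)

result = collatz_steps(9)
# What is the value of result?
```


collatz_steps(9)
9 is odd -> 3*9+1 = 28 -> collatz_steps(28)
28 is even -> collatz_steps(14)
14 is even -> collatz_steps(7)
7 is odd -> 3*7+1 = 22 -> collatz_steps(22)
22 is even -> collatz_steps(11)
11 is odd -> 3*11+1 = 34 -> collatz_steps(34)
34 is even -> collatz_steps(17)
17 is odd -> 3*17+1 = 52 -> collatz_steps(52)
52 is even -> collatz_steps(26)
26 is even -> collatz_steps(13)
13 is odd -> 3*13+1 = 40 -> collatz_steps(40)
40 is even -> collatz_steps(20)
20 is even -> collatz_steps(10)
10 is even -> collatz_steps(5)
5 is odd -> 3*5+1 = 16 -> collatz_steps(16)
16 is even -> collatz_steps(8)
8 is even -> collatz_steps(4)
4 is even -> collatz_steps(2)
2 is even -> collatz_steps(1)
Reached 1 after 19 steps
= 19


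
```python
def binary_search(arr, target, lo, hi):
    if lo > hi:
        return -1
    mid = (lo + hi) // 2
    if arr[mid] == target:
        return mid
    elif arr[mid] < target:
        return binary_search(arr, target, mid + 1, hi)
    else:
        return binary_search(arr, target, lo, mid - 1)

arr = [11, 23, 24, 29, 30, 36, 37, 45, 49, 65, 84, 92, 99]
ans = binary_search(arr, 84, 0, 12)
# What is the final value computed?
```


binary_search(arr, 84, 0, 12)
lo=0, hi=12, mid=6, arr[mid]=37
37 < 84, search right half
lo=7, hi=12, mid=9, arr[mid]=65
65 < 84, search right half
lo=10, hi=12, mid=11, arr[mid]=92
92 > 84, search left half
lo=10, hi=10, mid=10, arr[mid]=84
arr[10] == 84, found at index 10
= 10


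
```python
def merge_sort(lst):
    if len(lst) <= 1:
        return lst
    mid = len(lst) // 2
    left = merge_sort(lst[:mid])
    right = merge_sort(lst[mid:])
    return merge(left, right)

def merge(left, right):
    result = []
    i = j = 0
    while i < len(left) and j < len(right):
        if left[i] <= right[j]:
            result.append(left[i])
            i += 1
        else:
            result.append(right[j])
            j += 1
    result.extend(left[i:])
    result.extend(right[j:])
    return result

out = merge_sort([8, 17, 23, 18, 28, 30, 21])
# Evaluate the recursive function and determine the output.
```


merge_sort([8, 17, 23, 18, 28, 30, 21])
Split into [8, 17, 23] and [18, 28, 30, 21]
Left sorted: [8, 17, 23]
Right sorted: [18, 21, 28, 30]
Merge [8, 17, 23] and [18, 21, 28, 30]
= [8, 17, 18, 21, 23, 28, 30]


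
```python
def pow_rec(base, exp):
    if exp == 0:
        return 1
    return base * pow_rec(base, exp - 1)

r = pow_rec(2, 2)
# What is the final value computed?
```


pow_rec(2, 2)
= 2 * pow_rec(2, 1)
= 2 * 2 * pow_rec(2, 0)
= 2 * 2 * 1
= 4


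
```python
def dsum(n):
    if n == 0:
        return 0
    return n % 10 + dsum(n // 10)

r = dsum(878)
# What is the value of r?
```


dsum(878)
= 8 + dsum(87)
= 8 + 7 + dsum(8)
= 8 + 7 + 8 + dsum(0)
= 8 + 7 + 8 + 0
= 23


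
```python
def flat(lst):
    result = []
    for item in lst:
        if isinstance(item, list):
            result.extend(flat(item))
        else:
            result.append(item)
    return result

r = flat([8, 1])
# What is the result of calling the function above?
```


flat([8, 1])
Processing each element:
  8 is not a list -> append 8
  1 is not a list -> append 1
= [8, 1]


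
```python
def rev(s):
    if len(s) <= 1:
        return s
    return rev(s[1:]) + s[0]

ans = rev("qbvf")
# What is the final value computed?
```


rev("qbvf")
= rev("bvf") + "q"
= rev("vf") + "b" + "q"
= rev("f") + "v" + "b" + "q"
= "f" + "v" + "b" + "q"
= "fvbq"


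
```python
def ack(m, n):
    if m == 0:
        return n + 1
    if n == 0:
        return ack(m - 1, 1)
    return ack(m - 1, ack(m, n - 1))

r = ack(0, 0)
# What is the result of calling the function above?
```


ack(0, 0)
m == 0: return 0 + 1 = 1
= 1


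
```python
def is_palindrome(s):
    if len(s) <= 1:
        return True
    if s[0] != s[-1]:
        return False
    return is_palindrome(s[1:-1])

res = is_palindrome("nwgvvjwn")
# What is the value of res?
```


is_palindrome("nwgvvjwn")
"nwgvvjwn": s[0]='n' == s[-1]='n' -> is_palindrome("wgvvjw")
"wgvvjw": s[0]='w' == s[-1]='w' -> is_palindrome("gvvj")
"gvvj": s[0]='g' != s[-1]='j' -> False
= False


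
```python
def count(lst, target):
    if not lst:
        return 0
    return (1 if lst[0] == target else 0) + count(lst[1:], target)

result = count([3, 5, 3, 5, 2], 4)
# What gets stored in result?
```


count([3, 5, 3, 5, 2], 4)
lst[0]=3 != 4: 0 + count([5, 3, 5, 2], 4)
lst[0]=5 != 4: 0 + count([3, 5, 2], 4)
lst[0]=3 != 4: 0 + count([5, 2], 4)
lst[0]=5 != 4: 0 + count([2], 4)
lst[0]=2 != 4: 0 + count([], 4)
= 0


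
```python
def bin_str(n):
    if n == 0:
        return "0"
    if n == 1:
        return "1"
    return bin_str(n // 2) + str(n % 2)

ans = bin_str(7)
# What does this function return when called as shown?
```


bin_str(7)
= bin_str(3) + "1"
= bin_str(1) + "1" + "1"
= "1" + "1" + "1"
= "111"


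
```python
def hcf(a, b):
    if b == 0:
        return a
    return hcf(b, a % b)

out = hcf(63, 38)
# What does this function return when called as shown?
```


hcf(63, 38)
= hcf(38, 63 % 38) = hcf(38, 25)
= hcf(25, 38 % 25) = hcf(25, 13)
= hcf(13, 25 % 13) = hcf(13, 12)
= hcf(12, 13 % 12) = hcf(12, 1)
= hcf(1, 12 % 1) = hcf(1, 0)
b == 0, return a = 1


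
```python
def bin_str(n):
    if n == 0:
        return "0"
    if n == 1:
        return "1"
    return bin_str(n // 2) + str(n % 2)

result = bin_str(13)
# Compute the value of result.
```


bin_str(13)
= bin_str(6) + "1"
= bin_str(3) + "0" + "1"
= bin_str(1) + "1" + "0" + "1"
= "1" + "1" + "0" + "1"
= "1101"


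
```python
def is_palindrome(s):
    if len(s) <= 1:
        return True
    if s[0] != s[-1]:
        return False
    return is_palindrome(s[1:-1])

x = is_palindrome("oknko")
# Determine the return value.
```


is_palindrome("oknko")
"oknko": s[0]='o' == s[-1]='o' -> is_palindrome("knk")
"knk": s[0]='k' == s[-1]='k' -> is_palindrome("n")
"n": len <= 1 -> True
= True


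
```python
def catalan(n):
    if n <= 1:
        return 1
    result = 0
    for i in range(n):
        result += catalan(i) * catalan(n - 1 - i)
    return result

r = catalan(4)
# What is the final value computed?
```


catalan(4)
= sum of catalan(i) * catalan(4-1-i) for i in 0..3
First compute sub-values bottom-up:
  catalan(0) = 1, catalan(1) = 1
  catalan(2) = 1*1 + 1*1 = 2
  catalan(3) = 1*2 + 1*1 + 2*1 = 5
Now catalan(4):
  catalan(0)*catalan(3) = 1*5 = 5
  catalan(1)*catalan(2) = 1*2 = 2
  catalan(2)*catalan(1) = 2*1 = 2
  catalan(3)*catalan(0) = 5*1 = 5
= 5 + 2 + 2 + 5
= 14


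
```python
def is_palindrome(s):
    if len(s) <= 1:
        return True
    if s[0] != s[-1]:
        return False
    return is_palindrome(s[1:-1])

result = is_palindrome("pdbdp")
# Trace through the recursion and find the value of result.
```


is_palindrome("pdbdp")
"pdbdp": s[0]='p' == s[-1]='p' -> is_palindrome("dbd")
"dbd": s[0]='d' == s[-1]='d' -> is_palindrome("b")
"b": len <= 1 -> True
= True


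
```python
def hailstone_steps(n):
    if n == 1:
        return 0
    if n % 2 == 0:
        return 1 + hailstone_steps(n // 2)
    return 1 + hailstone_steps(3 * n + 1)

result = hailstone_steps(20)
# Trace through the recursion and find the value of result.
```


hailstone_steps(20)
20 is even -> hailstone_steps(10)
10 is even -> hailstone_steps(5)
5 is odd -> 3*5+1 = 16 -> hailstone_steps(16)
16 is even -> hailstone_steps(8)
8 is even -> hailstone_steps(4)
4 is even -> hailstone_steps(2)
2 is even -> hailstone_steps(1)
Reached 1 after 7 steps
= 7


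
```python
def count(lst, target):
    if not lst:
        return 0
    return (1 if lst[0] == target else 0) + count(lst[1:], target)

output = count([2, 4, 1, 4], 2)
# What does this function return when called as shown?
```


count([2, 4, 1, 4], 2)
lst[0]=2 == 2: 1 + count([4, 1, 4], 2)
lst[0]=4 != 2: 0 + count([1, 4], 2)
lst[0]=1 != 2: 0 + count([4], 2)
lst[0]=4 != 2: 0 + count([], 2)
= 1


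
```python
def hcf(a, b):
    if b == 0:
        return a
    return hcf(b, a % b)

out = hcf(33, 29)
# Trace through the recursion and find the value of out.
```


hcf(33, 29)
= hcf(29, 33 % 29) = hcf(29, 4)
= hcf(4, 29 % 4) = hcf(4, 1)
= hcf(1, 4 % 1) = hcf(1, 0)
b == 0, return a = 1


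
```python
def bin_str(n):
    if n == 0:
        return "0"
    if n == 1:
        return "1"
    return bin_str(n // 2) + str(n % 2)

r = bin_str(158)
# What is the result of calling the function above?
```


bin_str(158)
= bin_str(79) + "0"
= bin_str(39) + "1" + "0"
= bin_str(19) + "1" + "1" + "0"
= bin_str(9) + "1" + "1" + "1" + "0"
= bin_str(4) + "1" + "1" + "1" + "1" + "0"
= bin_str(2) + "0" + "1" + "1" + "1" + "1" + "0"
= bin_str(1) + "0" + "0" + "1" + "1" + "1" + "1" + "0"
= "1" + "0" + "0" + "1" + "1" + "1" + "1" + "0"
= "10011110"


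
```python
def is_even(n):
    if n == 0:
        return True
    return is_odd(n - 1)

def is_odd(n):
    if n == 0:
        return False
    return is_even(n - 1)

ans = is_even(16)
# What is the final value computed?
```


is_even(16)
= is_odd(15)
= is_even(14)
= is_odd(13)
= is_even(12)
= is_odd(11)
= is_even(10)
= is_odd(9)
= is_even(8)
= is_odd(7)
= is_even(6)
= is_odd(5)
= is_even(4)
= is_odd(3)
= is_even(2)
= is_odd(1)
= is_even(0)
n == 0: return True
= True


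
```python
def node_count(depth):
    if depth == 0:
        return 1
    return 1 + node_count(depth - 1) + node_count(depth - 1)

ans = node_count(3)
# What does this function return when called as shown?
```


node_count(3)
= 1 + node_count(2) + node_count(2)
= 1 + 2 * node_count(2)
node_count(k) = 2^(k+1) - 1
node_count(0) = 1
node_count(1) = 3
node_count(2) = 7
node_count(3) = 15
node_count(3) = 2^4 - 1 = 15


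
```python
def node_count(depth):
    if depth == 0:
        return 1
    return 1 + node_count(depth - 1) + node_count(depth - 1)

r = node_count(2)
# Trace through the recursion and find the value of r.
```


node_count(2)
= 1 + node_count(1) + node_count(1)
= 1 + 2 * node_count(1)
node_count(k) = 2^(k+1) - 1
node_count(0) = 1
node_count(1) = 3
node_count(2) = 7
node_count(2) = 2^3 - 1 = 7


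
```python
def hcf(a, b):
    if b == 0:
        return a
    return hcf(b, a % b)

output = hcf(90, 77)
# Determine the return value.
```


hcf(90, 77)
= hcf(77, 90 % 77) = hcf(77, 13)
= hcf(13, 77 % 13) = hcf(13, 12)
= hcf(12, 13 % 12) = hcf(12, 1)
= hcf(1, 12 % 1) = hcf(1, 0)
b == 0, return a = 1


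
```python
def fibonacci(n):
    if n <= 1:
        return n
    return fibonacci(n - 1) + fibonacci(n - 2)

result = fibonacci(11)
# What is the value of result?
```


fibonacci(11)
= fibonacci(10) + fibonacci(9)
= (fibonacci(9) + fibonacci(8)) + fibonacci(9)
Computing bottom-up: fibonacci(0)=0, fibonacci(1)=1, fibonacci(2)=1, fibonacci(3)=2, fibonacci(4)=3, fibonacci(5)=5, fibonacci(6)=8, fibonacci(7)=13, fibonacci(8)=21, fibonacci(9)=34, fibonacci(10)=55, fibonacci(11)=89
= 89


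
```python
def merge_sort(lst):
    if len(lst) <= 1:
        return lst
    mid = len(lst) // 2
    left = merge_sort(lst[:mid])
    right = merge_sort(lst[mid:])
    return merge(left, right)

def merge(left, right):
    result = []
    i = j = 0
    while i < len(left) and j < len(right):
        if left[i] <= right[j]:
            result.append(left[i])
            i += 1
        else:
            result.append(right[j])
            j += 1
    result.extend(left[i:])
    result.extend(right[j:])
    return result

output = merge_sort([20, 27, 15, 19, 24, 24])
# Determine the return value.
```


merge_sort([20, 27, 15, 19, 24, 24])
Split into [20, 27, 15] and [19, 24, 24]
Left sorted: [15, 20, 27]
Right sorted: [19, 24, 24]
Merge [15, 20, 27] and [19, 24, 24]
= [15, 19, 20, 24, 24, 27]


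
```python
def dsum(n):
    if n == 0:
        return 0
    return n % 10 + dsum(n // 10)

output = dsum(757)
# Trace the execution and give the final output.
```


dsum(757)
= 7 + dsum(75)
= 7 + 5 + dsum(7)
= 7 + 5 + 7 + dsum(0)
= 7 + 5 + 7 + 0
= 19


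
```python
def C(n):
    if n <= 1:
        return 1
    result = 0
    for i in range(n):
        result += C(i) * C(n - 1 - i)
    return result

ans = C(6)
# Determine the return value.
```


C(6)
= sum of C(i) * C(6-1-i) for i in 0..5
First compute sub-values bottom-up:
  C(0) = 1, C(1) = 1
  C(2) = 1*1 + 1*1 = 2
  C(3) = 1*2 + 1*1 + 2*1 = 5
  C(4) = 1*5 + 1*2 + 2*1 + 5*1 = 14
  C(5) = 1*14 + 1*5 + 2*2 + 5*1 + 14*1 = 42
Now C(6):
  C(0)*C(5) = 1*42 = 42
  C(1)*C(4) = 1*14 = 14
  C(2)*C(3) = 2*5 = 10
  C(3)*C(2) = 5*2 = 10
  C(4)*C(1) = 14*1 = 14
  C(5)*C(0) = 42*1 = 42
= 42 + 14 + 10 + 10 + 14 + 42
= 132


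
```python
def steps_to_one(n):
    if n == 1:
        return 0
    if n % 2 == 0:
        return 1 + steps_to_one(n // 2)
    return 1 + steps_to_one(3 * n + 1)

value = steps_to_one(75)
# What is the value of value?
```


steps_to_one(75)
75 is odd -> 3*75+1 = 226 -> steps_to_one(226)
226 is even -> steps_to_one(113)
113 is odd -> 3*113+1 = 340 -> steps_to_one(340)
340 is even -> steps_to_one(170)
170 is even -> steps_to_one(85)
85 is odd -> 3*85+1 = 256 -> steps_to_one(256)
256 is even -> steps_to_one(128)
128 is even -> steps_to_one(64)
64 is even -> steps_to_one(32)
32 is even -> steps_to_one(16)
16 is even -> steps_to_one(8)
8 is even -> steps_to_one(4)
4 is even -> steps_to_one(2)
2 is even -> steps_to_one(1)
Reached 1 after 14 steps
= 14


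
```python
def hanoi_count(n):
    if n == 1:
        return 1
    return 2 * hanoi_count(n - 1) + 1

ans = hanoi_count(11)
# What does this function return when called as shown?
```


hanoi_count(11)
= 2 * hanoi_count(10) + 1
= 2 * (2 * hanoi_count(9) + 1) + 1
= 2 * (2 * (2 * hanoi_count(8) + 1) + 1) + 1
= 2 * (2 * (2 * (2 * hanoi_count(7) + 1) + 1) + 1) + 1
= 2 * (2 * (2 * (2 * (2 * hanoi_count(6) + 1) + 1) + 1) + 1) + 1
= 2 * (2 * (2 * (2 * (2 * (2 * hanoi_count(5) + 1) + 1) + 1) + 1) + 1) + 1
= 2 * (2 * (2 * (2 * (2 * (2 * (2 * hanoi_count(4) + 1) + 1) + 1) + 1) + 1) + 1) + 1
= 2 * (2 * (2 * (2 * (2 * (2 * (2 * (2 * hanoi_count(3) + 1) + 1) + 1) + 1) + 1) + 1) + 1) + 1
= 2 * (2 * (2 * (2 * (2 * (2 * (2 * (2 * (2 * hanoi_count(2) + 1) + 1) + 1) + 1) + 1) + 1) + 1) + 1) + 1
= 2 * (2 * (2 * (2 * (2 * (2 * (2 * (2 * (2 * (2 * hanoi_count(1) + 1) + 1) + 1) + 1) + 1) + 1) + 1) + 1) + 1) + 1
Now compute bottom-up:
hanoi_count(1) = 1
hanoi_count(2) = 2 * 1 + 1 = 3
hanoi_count(3) = 2 * 3 + 1 = 7
hanoi_count(4) = 2 * 7 + 1 = 15
hanoi_count(5) = 2 * 15 + 1 = 31
hanoi_count(6) = 2 * 31 + 1 = 63
hanoi_count(7) = 2 * 63 + 1 = 127
hanoi_count(8) = 2 * 127 + 1 = 255
hanoi_count(9) = 2 * 255 + 1 = 511
hanoi_count(10) = 2 * 511 + 1 = 1023
hanoi_count(11) = 2 * 1023 + 1 = 2047
= 2047


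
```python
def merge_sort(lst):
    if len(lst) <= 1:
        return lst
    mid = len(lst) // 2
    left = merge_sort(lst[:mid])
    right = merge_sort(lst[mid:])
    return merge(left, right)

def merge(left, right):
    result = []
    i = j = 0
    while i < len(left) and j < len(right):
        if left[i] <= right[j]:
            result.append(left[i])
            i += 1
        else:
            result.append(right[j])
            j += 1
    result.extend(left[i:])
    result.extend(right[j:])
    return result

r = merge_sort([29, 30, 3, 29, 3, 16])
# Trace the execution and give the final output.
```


merge_sort([29, 30, 3, 29, 3, 16])
Split into [29, 30, 3] and [29, 3, 16]
Left sorted: [3, 29, 30]
Right sorted: [3, 16, 29]
Merge [3, 29, 30] and [3, 16, 29]
= [3, 3, 16, 29, 29, 30]


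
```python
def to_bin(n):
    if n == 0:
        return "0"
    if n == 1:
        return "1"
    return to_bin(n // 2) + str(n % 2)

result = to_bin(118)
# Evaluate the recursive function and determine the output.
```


to_bin(118)
= to_bin(59) + "0"
= to_bin(29) + "1" + "0"
= to_bin(14) + "1" + "1" + "0"
= to_bin(7) + "0" + "1" + "1" + "0"
= to_bin(3) + "1" + "0" + "1" + "1" + "0"
= to_bin(1) + "1" + "1" + "0" + "1" + "1" + "0"
= "1" + "1" + "1" + "0" + "1" + "1" + "0"
= "1110110"


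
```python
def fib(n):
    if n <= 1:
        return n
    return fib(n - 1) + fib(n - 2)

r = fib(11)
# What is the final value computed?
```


fib(11)
= fib(10) + fib(9)
= (fib(9) + fib(8)) + fib(9)
Computing bottom-up: fib(0)=0, fib(1)=1, fib(2)=1, fib(3)=2, fib(4)=3, fib(5)=5, fib(6)=8, fib(7)=13, fib(8)=21, fib(9)=34, fib(10)=55, fib(11)=89
= 89


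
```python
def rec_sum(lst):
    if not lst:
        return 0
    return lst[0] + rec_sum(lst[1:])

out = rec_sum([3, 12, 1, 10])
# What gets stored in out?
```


rec_sum([3, 12, 1, 10])
= 3 + rec_sum([12, 1, 10])
= 3 + 12 + rec_sum([1, 10])
= 3 + 12 + 1 + rec_sum([10])
= 3 + 12 + 1 + 10 + rec_sum([])
= 3 + 12 + 1 + 10 + 0
= 26


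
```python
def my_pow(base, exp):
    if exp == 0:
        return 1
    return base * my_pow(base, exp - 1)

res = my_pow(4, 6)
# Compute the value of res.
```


my_pow(4, 6)
= 4 * my_pow(4, 5)
= 4 * 4 * my_pow(4, 4)
= 4 * 4 * 4 * my_pow(4, 3)
= 4 * 4 * 4 * 4 * my_pow(4, 2)
= 4 * 4 * 4 * 4 * 4 * my_pow(4, 1)
= 4 * 4 * 4 * 4 * 4 * 4 * my_pow(4, 0)
= 4 * 4 * 4 * 4 * 4 * 4 * 1
= 4096


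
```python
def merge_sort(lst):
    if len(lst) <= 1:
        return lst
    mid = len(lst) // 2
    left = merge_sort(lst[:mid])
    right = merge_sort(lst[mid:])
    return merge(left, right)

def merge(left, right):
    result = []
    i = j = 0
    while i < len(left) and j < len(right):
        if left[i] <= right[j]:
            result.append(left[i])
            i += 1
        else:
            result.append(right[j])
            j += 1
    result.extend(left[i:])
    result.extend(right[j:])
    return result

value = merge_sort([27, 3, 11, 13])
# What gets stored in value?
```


merge_sort([27, 3, 11, 13])
Split into [27, 3] and [11, 13]
Left sorted: [3, 27]
Right sorted: [11, 13]
Merge [3, 27] and [11, 13]
= [3, 11, 13, 27]


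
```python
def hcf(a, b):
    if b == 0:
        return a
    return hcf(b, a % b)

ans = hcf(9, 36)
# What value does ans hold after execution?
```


hcf(9, 36)
= hcf(36, 9 % 36) = hcf(36, 9)
= hcf(9, 36 % 9) = hcf(9, 0)
b == 0, return a = 9


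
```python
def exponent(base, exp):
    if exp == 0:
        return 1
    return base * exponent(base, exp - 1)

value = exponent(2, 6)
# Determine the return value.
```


exponent(2, 6)
= 2 * exponent(2, 5)
= 2 * 2 * exponent(2, 4)
= 2 * 2 * 2 * exponent(2, 3)
= 2 * 2 * 2 * 2 * exponent(2, 2)
= 2 * 2 * 2 * 2 * 2 * exponent(2, 1)
= 2 * 2 * 2 * 2 * 2 * 2 * exponent(2, 0)
= 2 * 2 * 2 * 2 * 2 * 2 * 1
= 64


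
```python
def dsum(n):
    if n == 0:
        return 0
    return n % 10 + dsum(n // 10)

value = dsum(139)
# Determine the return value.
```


dsum(139)
= 9 + dsum(13)
= 9 + 3 + dsum(1)
= 9 + 3 + 1 + dsum(0)
= 9 + 3 + 1 + 0
= 13


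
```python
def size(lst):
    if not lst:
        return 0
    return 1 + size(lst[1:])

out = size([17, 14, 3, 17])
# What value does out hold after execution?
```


size([17, 14, 3, 17])
= 1 + size([14, 3, 17])
= 1 + 1 + size([3, 17])
= 1 + 1 + 1 + size([17])
= 1 + 1 + 1 + 1 + size([])
= 1 + 1 + 1 + 1 + 0
= 4


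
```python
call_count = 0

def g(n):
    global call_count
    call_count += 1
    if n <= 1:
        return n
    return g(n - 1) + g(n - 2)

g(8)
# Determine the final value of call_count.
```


g(8) calls g(7) and g(6); each non-base call branches into two more.
Let C(k) = total number of calls made by g(k), including the call to g(k) itself.
Base cases: C(0) = 1, C(1) = 1
Recurrence: C(k) = 1 + C(k-1) + C(k-2)
  C(2) = 1 + C(1) + C(0) = 1 + 1 + 1 = 3
  C(3) = 1 + C(2) + C(1) = 1 + 3 + 1 = 5
  C(4) = 1 + C(3) + C(2) = 1 + 5 + 3 = 9
  C(5) = 1 + C(4) + C(3) = 1 + 9 + 5 = 15
  C(6) = 1 + C(5) + C(4) = 1 + 15 + 9 = 25
  C(7) = 1 + C(6) + C(5) = 1 + 25 + 15 = 41
  C(8) = 1 + C(7) + C(6) = 1 + 41 + 25 = 67
Total calls = C(8) = 67


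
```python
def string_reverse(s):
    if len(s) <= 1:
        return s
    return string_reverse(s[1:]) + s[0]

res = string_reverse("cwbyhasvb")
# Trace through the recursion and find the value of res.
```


string_reverse("cwbyhasvb")
= string_reverse("wbyhasvb") + "c"
= string_reverse("byhasvb") + "w" + "c"
= string_reverse("yhasvb") + "b" + "w" + "c"
= string_reverse("hasvb") + "y" + "b" + "w" + "c"
= string_reverse("asvb") + "h" + "y" + "b" + "w" + "c"
= string_reverse("svb") + "a" + "h" + "y" + "b" + "w" + "c"
= string_reverse("vb") + "s" + "a" + "h" + "y" + "b" + "w" + "c"
= string_reverse("b") + "v" + "s" + "a" + "h" + "y" + "b" + "w" + "c"
= "b" + "v" + "s" + "a" + "h" + "y" + "b" + "w" + "c"
= "bvsahybwc"


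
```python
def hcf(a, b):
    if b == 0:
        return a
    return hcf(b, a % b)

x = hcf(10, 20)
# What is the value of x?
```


hcf(10, 20)
= hcf(20, 10 % 20) = hcf(20, 10)
= hcf(10, 20 % 10) = hcf(10, 0)
b == 0, return a = 10


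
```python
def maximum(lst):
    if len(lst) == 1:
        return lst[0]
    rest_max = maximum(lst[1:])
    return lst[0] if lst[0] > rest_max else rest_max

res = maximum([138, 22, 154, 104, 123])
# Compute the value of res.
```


maximum([138, 22, 154, 104, 123])
= compare 138 with maximum([22, 154, 104, 123])
= compare 22 with maximum([154, 104, 123])
= compare 154 with maximum([104, 123])
= compare 104 with maximum([123])
Base: maximum([123]) = 123
compare 104 with 123: max = 123
compare 154 with 123: max = 154
compare 22 with 154: max = 154
compare 138 with 154: max = 154
= 154


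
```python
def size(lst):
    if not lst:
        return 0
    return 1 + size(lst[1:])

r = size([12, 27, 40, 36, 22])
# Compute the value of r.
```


size([12, 27, 40, 36, 22])
= 1 + size([27, 40, 36, 22])
= 1 + 1 + size([40, 36, 22])
= 1 + 1 + 1 + size([36, 22])
= 1 + 1 + 1 + 1 + size([22])
= 1 + 1 + 1 + 1 + 1 + size([])
= 1 + 1 + 1 + 1 + 1 + 0
= 5


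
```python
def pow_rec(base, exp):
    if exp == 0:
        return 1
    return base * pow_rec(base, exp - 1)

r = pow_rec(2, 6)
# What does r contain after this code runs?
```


pow_rec(2, 6)
= 2 * pow_rec(2, 5)
= 2 * 2 * pow_rec(2, 4)
= 2 * 2 * 2 * pow_rec(2, 3)
= 2 * 2 * 2 * 2 * pow_rec(2, 2)
= 2 * 2 * 2 * 2 * 2 * pow_rec(2, 1)
= 2 * 2 * 2 * 2 * 2 * 2 * pow_rec(2, 0)
= 2 * 2 * 2 * 2 * 2 * 2 * 1
= 64


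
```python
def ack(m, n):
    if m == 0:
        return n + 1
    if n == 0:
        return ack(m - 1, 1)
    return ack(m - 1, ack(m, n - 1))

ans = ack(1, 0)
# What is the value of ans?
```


ack(1, 0)
n == 0: return ack(0, 1)
= ack(0, 1) = 2
= 2


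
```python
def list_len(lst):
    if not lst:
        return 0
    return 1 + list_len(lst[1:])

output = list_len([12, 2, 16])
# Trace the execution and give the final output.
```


list_len([12, 2, 16])
= 1 + list_len([2, 16])
= 1 + 1 + list_len([16])
= 1 + 1 + 1 + list_len([])
= 1 + 1 + 1 + 0
= 3


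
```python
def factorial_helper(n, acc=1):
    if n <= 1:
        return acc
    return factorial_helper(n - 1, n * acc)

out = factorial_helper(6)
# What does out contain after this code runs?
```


factorial_helper(6, 1)
= factorial_helper(5, 6 * 1) = factorial_helper(5, 6)
= factorial_helper(4, 5 * 6) = factorial_helper(4, 30)
= factorial_helper(3, 4 * 30) = factorial_helper(3, 120)
= factorial_helper(2, 3 * 120) = factorial_helper(2, 360)
= factorial_helper(1, 2 * 360) = factorial_helper(1, 720)
n <= 1, return acc = 720


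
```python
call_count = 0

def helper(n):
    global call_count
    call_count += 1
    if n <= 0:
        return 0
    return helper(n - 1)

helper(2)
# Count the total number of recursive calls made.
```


helper(2) calls helper(1) calls ... calls helper(0)
Total calls: 2 + 1 (for base case) = 3


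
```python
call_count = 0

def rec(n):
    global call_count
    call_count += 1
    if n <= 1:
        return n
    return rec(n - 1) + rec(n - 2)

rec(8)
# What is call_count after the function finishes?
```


rec(8) calls rec(7) and rec(6); each non-base call branches into two more.
Let C(k) = total number of calls made by rec(k), including the call to rec(k) itself.
Base cases: C(0) = 1, C(1) = 1
Recurrence: C(k) = 1 + C(k-1) + C(k-2)
  C(2) = 1 + C(1) + C(0) = 1 + 1 + 1 = 3
  C(3) = 1 + C(2) + C(1) = 1 + 3 + 1 = 5
  C(4) = 1 + C(3) + C(2) = 1 + 5 + 3 = 9
  C(5) = 1 + C(4) + C(3) = 1 + 9 + 5 = 15
  C(6) = 1 + C(5) + C(4) = 1 + 15 + 9 = 25
  C(7) = 1 + C(6) + C(5) = 1 + 25 + 15 = 41
  C(8) = 1 + C(7) + C(6) = 1 + 41 + 25 = 67
Total calls = C(8) = 67


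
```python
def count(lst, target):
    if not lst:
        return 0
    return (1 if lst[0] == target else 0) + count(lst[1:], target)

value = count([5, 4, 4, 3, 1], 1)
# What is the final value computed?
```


count([5, 4, 4, 3, 1], 1)
lst[0]=5 != 1: 0 + count([4, 4, 3, 1], 1)
lst[0]=4 != 1: 0 + count([4, 3, 1], 1)
lst[0]=4 != 1: 0 + count([3, 1], 1)
lst[0]=3 != 1: 0 + count([1], 1)
lst[0]=1 == 1: 1 + count([], 1)
= 1


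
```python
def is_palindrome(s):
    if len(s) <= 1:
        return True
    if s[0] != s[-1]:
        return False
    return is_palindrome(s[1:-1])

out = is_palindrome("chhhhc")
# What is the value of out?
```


is_palindrome("chhhhc")
"chhhhc": s[0]='c' == s[-1]='c' -> is_palindrome("hhhh")
"hhhh": s[0]='h' == s[-1]='h' -> is_palindrome("hh")
"hh": s[0]='h' == s[-1]='h' -> is_palindrome("")
"": len <= 1 -> True
= True


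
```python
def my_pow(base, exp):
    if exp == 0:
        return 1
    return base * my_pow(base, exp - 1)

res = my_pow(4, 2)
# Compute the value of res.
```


my_pow(4, 2)
= 4 * my_pow(4, 1)
= 4 * 4 * my_pow(4, 0)
= 4 * 4 * 1
= 16


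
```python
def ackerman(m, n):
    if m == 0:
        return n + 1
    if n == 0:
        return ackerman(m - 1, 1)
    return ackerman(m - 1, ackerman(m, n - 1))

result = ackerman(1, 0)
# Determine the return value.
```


ackerman(1, 0)
n == 0: return ackerman(0, 1)
= ackerman(0, 1) = 2
= 2


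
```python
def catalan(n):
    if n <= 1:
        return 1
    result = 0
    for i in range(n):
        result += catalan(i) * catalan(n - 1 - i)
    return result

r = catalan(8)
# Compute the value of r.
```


catalan(8)
= sum of catalan(i) * catalan(8-1-i) for i in 0..7
First compute sub-values bottom-up:
  catalan(0) = 1, catalan(1) = 1
  catalan(2) = 1*1 + 1*1 = 2
  catalan(3) = 1*2 + 1*1 + 2*1 = 5
  catalan(4) = 1*5 + 1*2 + 2*1 + 5*1 = 14
  catalan(5) = 1*14 + 1*5 + 2*2 + 5*1 + 14*1 = 42
  catalan(6) = 1*42 + 1*14 + 2*5 + 5*2 + 14*1 + 42*1 = 132
  catalan(7) = 1*132 + 1*42 + 2*14 + 5*5 + 14*2 + 42*1 + 132*1 = 429
Now catalan(8):
  catalan(0)*catalan(7) = 1*429 = 429
  catalan(1)*catalan(6) = 1*132 = 132
  catalan(2)*catalan(5) = 2*42 = 84
  catalan(3)*catalan(4) = 5*14 = 70
  catalan(4)*catalan(3) = 14*5 = 70
  catalan(5)*catalan(2) = 42*2 = 84
  catalan(6)*catalan(1) = 132*1 = 132
  catalan(7)*catalan(0) = 429*1 = 429
= 429 + 132 + 84 + 70 + 70 + 84 + 132 + 429
= 1430


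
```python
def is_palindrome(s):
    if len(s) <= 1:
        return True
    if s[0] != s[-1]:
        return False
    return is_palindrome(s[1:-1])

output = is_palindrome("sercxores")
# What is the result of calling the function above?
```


is_palindrome("sercxores")
"sercxores": s[0]='s' == s[-1]='s' -> is_palindrome("ercxore")
"ercxore": s[0]='e' == s[-1]='e' -> is_palindrome("rcxor")
"rcxor": s[0]='r' == s[-1]='r' -> is_palindrome("cxo")
"cxo": s[0]='c' != s[-1]='o' -> False
= False


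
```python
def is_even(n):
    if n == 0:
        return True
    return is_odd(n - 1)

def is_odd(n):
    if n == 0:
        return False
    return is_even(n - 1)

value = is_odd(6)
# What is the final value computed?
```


is_odd(6)
= is_even(5)
= is_odd(4)
= is_even(3)
= is_odd(2)
= is_even(1)
= is_odd(0)
n == 0: return False
= False


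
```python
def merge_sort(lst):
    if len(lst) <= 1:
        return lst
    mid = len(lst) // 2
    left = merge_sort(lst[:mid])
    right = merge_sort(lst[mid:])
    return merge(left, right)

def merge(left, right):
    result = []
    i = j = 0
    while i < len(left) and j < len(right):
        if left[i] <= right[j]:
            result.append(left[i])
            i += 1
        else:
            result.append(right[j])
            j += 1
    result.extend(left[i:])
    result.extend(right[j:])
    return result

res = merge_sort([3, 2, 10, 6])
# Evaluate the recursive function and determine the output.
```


merge_sort([3, 2, 10, 6])
Split into [3, 2] and [10, 6]
Left sorted: [2, 3]
Right sorted: [6, 10]
Merge [2, 3] and [6, 10]
= [2, 3, 6, 10]


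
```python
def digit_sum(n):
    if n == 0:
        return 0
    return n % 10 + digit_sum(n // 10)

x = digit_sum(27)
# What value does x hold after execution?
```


digit_sum(27)
= 7 + digit_sum(2)
= 7 + 2 + digit_sum(0)
= 7 + 2 + 0
= 9


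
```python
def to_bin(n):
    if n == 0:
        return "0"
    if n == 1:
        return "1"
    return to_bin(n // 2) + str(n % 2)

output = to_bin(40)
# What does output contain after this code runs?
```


to_bin(40)
= to_bin(20) + "0"
= to_bin(10) + "0" + "0"
= to_bin(5) + "0" + "0" + "0"
= to_bin(2) + "1" + "0" + "0" + "0"
= to_bin(1) + "0" + "1" + "0" + "0" + "0"
= "1" + "0" + "1" + "0" + "0" + "0"
= "101000"


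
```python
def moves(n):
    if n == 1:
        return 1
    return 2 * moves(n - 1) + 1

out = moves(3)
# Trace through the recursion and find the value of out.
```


moves(3)
= 2 * moves(2) + 1
= 2 * (2 * moves(1) + 1) + 1
Now compute bottom-up:
moves(1) = 1
moves(2) = 2 * 1 + 1 = 3
moves(3) = 2 * 3 + 1 = 7
= 7


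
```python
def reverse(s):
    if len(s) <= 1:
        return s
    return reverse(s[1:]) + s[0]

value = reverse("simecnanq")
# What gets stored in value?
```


reverse("simecnanq")
= reverse("imecnanq") + "s"
= reverse("mecnanq") + "i" + "s"
= reverse("ecnanq") + "m" + "i" + "s"
= reverse("cnanq") + "e" + "m" + "i" + "s"
= reverse("nanq") + "c" + "e" + "m" + "i" + "s"
= reverse("anq") + "n" + "c" + "e" + "m" + "i" + "s"
= reverse("nq") + "a" + "n" + "c" + "e" + "m" + "i" + "s"
= reverse("q") + "n" + "a" + "n" + "c" + "e" + "m" + "i" + "s"
= "q" + "n" + "a" + "n" + "c" + "e" + "m" + "i" + "s"
= "qnancemis"


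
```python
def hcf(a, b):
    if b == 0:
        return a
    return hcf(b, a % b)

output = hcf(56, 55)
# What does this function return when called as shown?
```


hcf(56, 55)
= hcf(55, 56 % 55) = hcf(55, 1)
= hcf(1, 55 % 1) = hcf(1, 0)
b == 0, return a = 1


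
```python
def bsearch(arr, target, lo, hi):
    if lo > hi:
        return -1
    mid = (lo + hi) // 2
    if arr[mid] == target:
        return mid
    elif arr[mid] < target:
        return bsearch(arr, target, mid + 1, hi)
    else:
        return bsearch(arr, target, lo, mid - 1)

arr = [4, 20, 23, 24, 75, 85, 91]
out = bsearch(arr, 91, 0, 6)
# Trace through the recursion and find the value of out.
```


bsearch(arr, 91, 0, 6)
lo=0, hi=6, mid=3, arr[mid]=24
24 < 91, search right half
lo=4, hi=6, mid=5, arr[mid]=85
85 < 91, search right half
lo=6, hi=6, mid=6, arr[mid]=91
arr[6] == 91, found at index 6
= 6


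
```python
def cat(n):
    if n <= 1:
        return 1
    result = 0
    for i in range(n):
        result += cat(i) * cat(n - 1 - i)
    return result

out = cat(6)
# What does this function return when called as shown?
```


cat(6)
= sum of cat(i) * cat(6-1-i) for i in 0..5
First compute sub-values bottom-up:
  cat(0) = 1, cat(1) = 1
  cat(2) = 1*1 + 1*1 = 2
  cat(3) = 1*2 + 1*1 + 2*1 = 5
  cat(4) = 1*5 + 1*2 + 2*1 + 5*1 = 14
  cat(5) = 1*14 + 1*5 + 2*2 + 5*1 + 14*1 = 42
Now cat(6):
  cat(0)*cat(5) = 1*42 = 42
  cat(1)*cat(4) = 1*14 = 14
  cat(2)*cat(3) = 2*5 = 10
  cat(3)*cat(2) = 5*2 = 10
  cat(4)*cat(1) = 14*1 = 14
  cat(5)*cat(0) = 42*1 = 42
= 42 + 14 + 10 + 10 + 14 + 42
= 132


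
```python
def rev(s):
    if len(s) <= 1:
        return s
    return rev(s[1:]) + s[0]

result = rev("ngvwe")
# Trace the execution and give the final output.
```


rev("ngvwe")
= rev("gvwe") + "n"
= rev("vwe") + "g" + "n"
= rev("we") + "v" + "g" + "n"
= rev("e") + "w" + "v" + "g" + "n"
= "e" + "w" + "v" + "g" + "n"
= "ewvgn"


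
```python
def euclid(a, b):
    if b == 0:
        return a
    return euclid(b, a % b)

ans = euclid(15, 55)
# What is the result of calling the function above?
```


euclid(15, 55)
= euclid(55, 15 % 55) = euclid(55, 15)
= euclid(15, 55 % 15) = euclid(15, 10)
= euclid(10, 15 % 10) = euclid(10, 5)
= euclid(5, 10 % 5) = euclid(5, 0)
b == 0, return a = 5
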